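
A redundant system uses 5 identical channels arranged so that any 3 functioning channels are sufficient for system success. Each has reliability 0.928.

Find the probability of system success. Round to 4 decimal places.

R = Σ_{i=3}^{5} C(5,i) p^i (1−p)^{5−i} with p = 0.928
C(5,3)·0.928^3·0.072^2 = 0.041429
C(5,4)·0.928^4·0.072^1 = 0.266990
C(5,5)·0.928^5·0.072^0 = 0.688240
Sum = 0.9967

0.9967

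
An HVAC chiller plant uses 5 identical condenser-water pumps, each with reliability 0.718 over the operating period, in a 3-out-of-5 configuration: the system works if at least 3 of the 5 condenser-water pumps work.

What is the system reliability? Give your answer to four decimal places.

R = Σ_{i=3}^{5} C(5,i) p^i (1−p)^{5−i} with p = 0.718
C(5,3)·0.718^3·0.282^2 = 0.294355
C(5,4)·0.718^4·0.282^1 = 0.374729
C(5,5)·0.718^5·0.282^0 = 0.190819
Sum = 0.8599

0.8599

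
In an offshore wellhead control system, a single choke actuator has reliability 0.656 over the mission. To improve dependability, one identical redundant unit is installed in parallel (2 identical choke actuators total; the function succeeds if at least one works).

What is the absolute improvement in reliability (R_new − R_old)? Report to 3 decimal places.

0.226

R_before = 0.656
R_after = 1 − (1 − 0.656)^2 = 0.882
ΔR = 0.882 − 0.656 = 0.226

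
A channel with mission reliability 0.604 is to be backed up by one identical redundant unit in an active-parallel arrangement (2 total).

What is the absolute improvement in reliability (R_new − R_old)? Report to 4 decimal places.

0.2392

R_before = 0.604
R_after = 1 − (1 − 0.604)^2 = 0.8432
ΔR = 0.8432 − 0.604 = 0.2392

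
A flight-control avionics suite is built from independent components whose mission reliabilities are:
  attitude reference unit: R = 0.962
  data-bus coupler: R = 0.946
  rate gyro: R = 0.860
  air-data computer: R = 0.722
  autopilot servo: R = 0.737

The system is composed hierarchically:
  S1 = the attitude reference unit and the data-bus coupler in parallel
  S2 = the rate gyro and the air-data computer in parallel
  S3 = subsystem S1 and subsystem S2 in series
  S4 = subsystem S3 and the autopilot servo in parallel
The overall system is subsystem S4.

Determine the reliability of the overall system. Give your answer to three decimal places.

Parallel (attitude reference unit and data-bus coupler): 1 − (1 − 0.96200)(1 − 0.94600) = 0.99795
Parallel (rate gyro and air-data computer): 1 − (1 − 0.86000)(1 − 0.72200) = 0.96108
Series ([0.99795] and [0.96108]): 0.99795 × 0.96108 = 0.95911
Parallel ([0.95911] and autopilot servo): 1 − (1 − 0.95911)(1 − 0.73700) = 0.989

0.989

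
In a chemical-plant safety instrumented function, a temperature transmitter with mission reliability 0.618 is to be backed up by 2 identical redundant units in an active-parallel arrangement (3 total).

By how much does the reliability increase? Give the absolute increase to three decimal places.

R_before = 0.618
R_after = 1 − (1 − 0.618)^3 = 0.944
ΔR = 0.944 − 0.618 = 0.326

0.326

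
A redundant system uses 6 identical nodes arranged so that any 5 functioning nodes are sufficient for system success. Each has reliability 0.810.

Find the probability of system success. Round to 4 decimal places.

0.6799

R = Σ_{i=5}^{6} C(6,i) p^i (1−p)^{6−i} with p = 0.810
C(6,5)·0.810^5·0.190^1 = 0.397493
C(6,6)·0.810^6·0.190^0 = 0.282430
Sum = 0.6799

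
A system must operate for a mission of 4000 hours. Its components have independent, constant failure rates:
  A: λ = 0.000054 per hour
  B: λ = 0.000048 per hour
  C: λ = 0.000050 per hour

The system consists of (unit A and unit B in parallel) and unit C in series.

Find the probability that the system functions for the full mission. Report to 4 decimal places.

R(A) = exp(−0.000054 × 4000) = 0.805735
R(B) = exp(−0.000048 × 4000) = 0.825307
R(C) = exp(−0.000050 × 4000) = 0.818731
Parallel (A and B): 1 − (1 − 0.805735)(1 − 0.825307) = 0.966063
Series ([0.966063] and C): 0.966063 × 0.818731 = 0.7909

0.7909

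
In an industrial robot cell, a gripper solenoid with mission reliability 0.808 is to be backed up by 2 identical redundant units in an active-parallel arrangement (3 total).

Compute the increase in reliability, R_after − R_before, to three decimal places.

R_before = 0.808
R_after = 1 − (1 − 0.808)^3 = 0.993
ΔR = 0.993 − 0.808 = 0.185

0.185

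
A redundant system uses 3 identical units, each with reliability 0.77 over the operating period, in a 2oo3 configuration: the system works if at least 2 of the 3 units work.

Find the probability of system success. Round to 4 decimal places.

0.8656

R = Σ_{i=2}^{3} C(3,i) p^i (1−p)^{3−i} with p = 0.77
C(3,2)·0.77^2·0.23^1 = 0.409101
C(3,3)·0.77^3·0.23^0 = 0.456533
Sum = 0.8656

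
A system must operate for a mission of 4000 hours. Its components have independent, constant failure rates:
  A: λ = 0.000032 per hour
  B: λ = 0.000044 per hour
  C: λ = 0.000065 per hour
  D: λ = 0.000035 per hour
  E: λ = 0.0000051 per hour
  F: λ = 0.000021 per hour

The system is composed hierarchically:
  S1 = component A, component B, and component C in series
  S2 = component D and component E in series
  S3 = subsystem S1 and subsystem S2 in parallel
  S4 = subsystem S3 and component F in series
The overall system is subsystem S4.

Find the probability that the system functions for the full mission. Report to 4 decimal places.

R(A) = exp(−0.000032 × 4000) = 0.879853
R(B) = exp(−0.000044 × 4000) = 0.838618
R(C) = exp(−0.000065 × 4000) = 0.771052
R(D) = exp(−0.000035 × 4000) = 0.869358
R(E) = exp(−0.0000051 × 4000) = 0.979807
R(F) = exp(−0.000021 × 4000) = 0.919431
Series (A, B, and C): 0.879853 × 0.838618 × 0.771052 = 0.568929
Series (D and E): 0.869358 × 0.979807 = 0.851803
Parallel ([0.568929] and [0.851803]): 1 − (1 − 0.568929)(1 − 0.851803) = 0.936117
Series ([0.936117] and F): 0.936117 × 0.919431 = 0.8607

0.8607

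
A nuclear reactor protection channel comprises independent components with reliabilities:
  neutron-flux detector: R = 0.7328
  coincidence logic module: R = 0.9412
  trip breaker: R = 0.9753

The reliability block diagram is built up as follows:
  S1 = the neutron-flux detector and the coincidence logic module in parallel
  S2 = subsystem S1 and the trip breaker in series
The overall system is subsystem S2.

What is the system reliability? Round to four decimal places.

0.9600

Parallel (neutron-flux detector and coincidence logic module): 1 − (1 − 0.732800)(1 − 0.941200) = 0.984289
Series ([0.984289] and trip breaker): 0.984289 × 0.975300 = 0.9600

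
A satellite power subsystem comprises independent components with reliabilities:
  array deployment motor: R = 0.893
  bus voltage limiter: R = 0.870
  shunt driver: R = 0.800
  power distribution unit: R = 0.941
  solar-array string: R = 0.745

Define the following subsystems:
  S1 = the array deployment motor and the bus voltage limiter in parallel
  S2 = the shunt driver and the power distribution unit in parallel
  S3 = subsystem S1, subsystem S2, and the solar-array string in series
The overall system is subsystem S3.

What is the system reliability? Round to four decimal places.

0.7260

Parallel (array deployment motor and bus voltage limiter): 1 − (1 − 0.893000)(1 − 0.870000) = 0.986090
Parallel (shunt driver and power distribution unit): 1 − (1 − 0.800000)(1 − 0.941000) = 0.988200
Series ([0.986090], [0.988200], and solar-array string): 0.986090 × 0.988200 × 0.745000 = 0.7260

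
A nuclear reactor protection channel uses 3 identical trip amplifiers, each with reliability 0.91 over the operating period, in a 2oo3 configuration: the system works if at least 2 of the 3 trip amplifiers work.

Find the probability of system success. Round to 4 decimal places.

R = Σ_{i=2}^{3} C(3,i) p^i (1−p)^{3−i} with p = 0.91
C(3,2)·0.91^2·0.09^1 = 0.223587
C(3,3)·0.91^3·0.09^0 = 0.753571
Sum = 0.9772

0.9772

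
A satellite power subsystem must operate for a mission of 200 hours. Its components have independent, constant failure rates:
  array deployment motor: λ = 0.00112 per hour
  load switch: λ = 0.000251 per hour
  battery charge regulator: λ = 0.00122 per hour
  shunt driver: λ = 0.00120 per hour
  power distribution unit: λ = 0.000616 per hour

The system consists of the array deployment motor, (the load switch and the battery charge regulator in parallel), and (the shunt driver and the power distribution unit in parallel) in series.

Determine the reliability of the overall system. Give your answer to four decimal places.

0.7713

R(array deployment motor) = exp(−0.00112 × 200) = 0.799315
R(load switch) = exp(−0.000251 × 200) = 0.951039
R(battery charge regulator) = exp(−0.00122 × 200) = 0.783488
R(shunt driver) = exp(−0.00120 × 200) = 0.786628
R(power distribution unit) = exp(−0.000616 × 200) = 0.884087
Parallel (load switch and battery charge regulator): 1 − (1 − 0.951039)(1 − 0.783488) = 0.989399
Parallel (shunt driver and power distribution unit): 1 − (1 − 0.786628)(1 − 0.884087) = 0.975267
Series (array deployment motor, [0.989399], and [0.975267]): 0.799315 × 0.989399 × 0.975267 = 0.7713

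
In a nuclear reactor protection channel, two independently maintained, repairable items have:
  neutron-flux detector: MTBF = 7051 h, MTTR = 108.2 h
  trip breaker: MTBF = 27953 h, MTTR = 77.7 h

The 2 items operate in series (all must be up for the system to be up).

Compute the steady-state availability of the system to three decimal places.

0.982

A(neutron-flux detector) = MTBF/(MTBF+MTTR) = 7051/(7051+108.2) = 0.984887
A(trip breaker) = MTBF/(MTBF+MTTR) = 27953/(27953+77.7) = 0.997228
Series availability: 0.984887 × 0.997228 = 0.982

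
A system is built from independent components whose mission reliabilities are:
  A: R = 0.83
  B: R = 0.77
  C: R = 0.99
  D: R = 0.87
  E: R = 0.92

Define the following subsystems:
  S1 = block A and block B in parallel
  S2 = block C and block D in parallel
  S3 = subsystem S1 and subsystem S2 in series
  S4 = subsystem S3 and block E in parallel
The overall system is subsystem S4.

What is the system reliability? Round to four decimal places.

Parallel (A and B): 1 − (1 − 0.830000)(1 − 0.770000) = 0.960900
Parallel (C and D): 1 − (1 − 0.990000)(1 − 0.870000) = 0.998700
Series ([0.960900] and [0.998700]): 0.960900 × 0.998700 = 0.959651
Parallel ([0.959651] and E): 1 − (1 − 0.959651)(1 − 0.920000) = 0.9968

0.9968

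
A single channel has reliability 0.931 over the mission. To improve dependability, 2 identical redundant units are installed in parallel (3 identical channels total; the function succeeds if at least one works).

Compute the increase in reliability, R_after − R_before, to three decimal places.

R_before = 0.931
R_after = 1 − (1 − 0.931)^3 = 1.000
ΔR = 1.000 − 0.931 = 0.069

0.069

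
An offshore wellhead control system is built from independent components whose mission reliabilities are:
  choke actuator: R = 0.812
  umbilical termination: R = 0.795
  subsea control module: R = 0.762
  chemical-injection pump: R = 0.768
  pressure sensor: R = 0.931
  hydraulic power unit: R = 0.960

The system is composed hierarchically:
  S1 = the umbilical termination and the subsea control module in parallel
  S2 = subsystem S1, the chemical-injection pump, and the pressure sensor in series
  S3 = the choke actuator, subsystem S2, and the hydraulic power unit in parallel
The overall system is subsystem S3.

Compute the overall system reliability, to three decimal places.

Parallel (umbilical termination and subsea control module): 1 − (1 − 0.79500)(1 − 0.76200) = 0.95121
Series ([0.95121], chemical-injection pump, and pressure sensor): 0.95121 × 0.76800 × 0.93100 = 0.68012
Parallel (choke actuator, [0.68012], and hydraulic power unit): 1 − (1 − 0.81200)(1 − 0.68012)(1 − 0.96000) = 0.998

0.998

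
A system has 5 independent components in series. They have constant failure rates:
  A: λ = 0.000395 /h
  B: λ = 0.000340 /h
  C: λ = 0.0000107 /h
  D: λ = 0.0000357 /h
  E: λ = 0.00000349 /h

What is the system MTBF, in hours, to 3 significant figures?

1270

Series of exponential components: λ_sys = Σ λ_i
λ_sys = 0.000395 + 0.000340 + 0.0000107 + 0.0000357 + 0.00000349 = 7.8489e-04 /h
MTBF = 1 / λ_sys = 1270 h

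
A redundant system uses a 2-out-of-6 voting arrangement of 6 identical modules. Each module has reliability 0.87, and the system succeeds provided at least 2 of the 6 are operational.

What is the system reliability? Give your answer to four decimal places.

0.9998

R = Σ_{i=2}^{6} C(6,i) p^i (1−p)^{6−i} with p = 0.87
C(6,2)·0.87^2·0.13^4 = 0.003243
C(6,3)·0.87^3·0.13^3 = 0.028935
C(6,4)·0.87^4·0.13^2 = 0.145230
C(6,5)·0.87^5·0.13^1 = 0.388768
C(6,6)·0.87^6·0.13^0 = 0.433626
Sum = 0.9998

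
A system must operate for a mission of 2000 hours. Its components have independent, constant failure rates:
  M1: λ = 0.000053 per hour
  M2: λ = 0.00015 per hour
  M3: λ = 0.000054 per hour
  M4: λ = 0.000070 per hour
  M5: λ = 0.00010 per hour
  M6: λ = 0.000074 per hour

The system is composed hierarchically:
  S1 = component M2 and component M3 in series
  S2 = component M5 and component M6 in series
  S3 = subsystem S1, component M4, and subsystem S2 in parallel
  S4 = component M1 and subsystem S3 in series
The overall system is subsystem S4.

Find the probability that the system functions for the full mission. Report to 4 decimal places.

0.8879

R(M1) = exp(−0.000053 × 2000) = 0.899425
R(M2) = exp(−0.00015 × 2000) = 0.740818
R(M3) = exp(−0.000054 × 2000) = 0.897628
R(M4) = exp(−0.000070 × 2000) = 0.869358
R(M5) = exp(−0.00010 × 2000) = 0.818731
R(M6) = exp(−0.000074 × 2000) = 0.862431
Series (M2 and M3): 0.740818 × 0.897628 = 0.664979
Series (M5 and M6): 0.818731 × 0.862431 = 0.706099
Parallel ([0.664979], M4, and [0.706099]): 1 − (1 − 0.664979)(1 − 0.869358)(1 − 0.706099) = 0.987137
Series (M1 and [0.987137]): 0.899425 × 0.987137 = 0.8879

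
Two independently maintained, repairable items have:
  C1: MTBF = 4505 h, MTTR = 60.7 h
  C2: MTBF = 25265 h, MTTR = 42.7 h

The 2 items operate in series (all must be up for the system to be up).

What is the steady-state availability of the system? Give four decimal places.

0.9850

A(C1) = MTBF/(MTBF+MTTR) = 4505/(4505+60.7) = 0.986705
A(C2) = MTBF/(MTBF+MTTR) = 25265/(25265+42.7) = 0.998313
Series availability: 0.986705 × 0.998313 = 0.9850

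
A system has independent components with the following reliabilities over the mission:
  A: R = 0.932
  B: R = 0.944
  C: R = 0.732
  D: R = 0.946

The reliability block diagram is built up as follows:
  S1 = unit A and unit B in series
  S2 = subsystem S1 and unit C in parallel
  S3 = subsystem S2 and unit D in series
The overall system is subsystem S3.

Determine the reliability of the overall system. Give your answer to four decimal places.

0.9155

Series (A and B): 0.932000 × 0.944000 = 0.879808
Parallel ([0.879808] and C): 1 − (1 − 0.879808)(1 − 0.732000) = 0.967789
Series ([0.967789] and D): 0.967789 × 0.946000 = 0.9155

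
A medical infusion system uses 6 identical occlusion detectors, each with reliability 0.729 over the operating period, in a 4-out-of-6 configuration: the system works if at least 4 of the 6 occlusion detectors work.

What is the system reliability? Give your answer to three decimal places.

R = Σ_{i=4}^{6} C(6,i) p^i (1−p)^{6−i} with p = 0.729
C(6,4)·0.729^4·0.271^2 = 0.31113
C(6,5)·0.729^5·0.271^1 = 0.33478
C(6,6)·0.729^6·0.271^0 = 0.15009
Sum = 0.796

0.796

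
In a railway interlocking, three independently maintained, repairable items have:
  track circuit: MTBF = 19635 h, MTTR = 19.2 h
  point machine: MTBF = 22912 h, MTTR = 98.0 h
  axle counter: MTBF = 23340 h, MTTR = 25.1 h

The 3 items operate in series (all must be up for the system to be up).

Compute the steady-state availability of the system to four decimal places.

A(track circuit) = MTBF/(MTBF+MTTR) = 19635/(19635+19.2) = 0.999023
A(point machine) = MTBF/(MTBF+MTTR) = 22912/(22912+98.0) = 0.995741
A(axle counter) = MTBF/(MTBF+MTTR) = 23340/(23340+25.1) = 0.998926
Series availability: 0.999023 × 0.995741 × 0.998926 = 0.9937

0.9937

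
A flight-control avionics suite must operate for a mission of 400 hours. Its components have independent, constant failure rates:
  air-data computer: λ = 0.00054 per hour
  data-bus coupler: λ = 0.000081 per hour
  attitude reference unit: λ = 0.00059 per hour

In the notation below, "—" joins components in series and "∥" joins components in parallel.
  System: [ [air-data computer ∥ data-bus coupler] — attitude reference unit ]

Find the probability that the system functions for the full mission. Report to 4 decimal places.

0.7849

R(air-data computer) = exp(−0.00054 × 400) = 0.805735
R(data-bus coupler) = exp(−0.000081 × 400) = 0.968119
R(attitude reference unit) = exp(−0.00059 × 400) = 0.789781
Parallel (air-data computer and data-bus coupler): 1 − (1 − 0.805735)(1 − 0.968119) = 0.993807
Series ([0.993807] and attitude reference unit): 0.993807 × 0.789781 = 0.7849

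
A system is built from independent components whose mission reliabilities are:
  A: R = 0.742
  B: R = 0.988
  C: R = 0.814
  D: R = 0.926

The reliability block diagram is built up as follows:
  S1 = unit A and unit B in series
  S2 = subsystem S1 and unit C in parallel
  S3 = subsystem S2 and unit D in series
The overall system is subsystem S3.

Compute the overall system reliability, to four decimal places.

0.8800

Series (A and B): 0.742000 × 0.988000 = 0.733096
Parallel ([0.733096] and C): 1 − (1 − 0.733096)(1 − 0.814000) = 0.950356
Series ([0.950356] and D): 0.950356 × 0.926000 = 0.8800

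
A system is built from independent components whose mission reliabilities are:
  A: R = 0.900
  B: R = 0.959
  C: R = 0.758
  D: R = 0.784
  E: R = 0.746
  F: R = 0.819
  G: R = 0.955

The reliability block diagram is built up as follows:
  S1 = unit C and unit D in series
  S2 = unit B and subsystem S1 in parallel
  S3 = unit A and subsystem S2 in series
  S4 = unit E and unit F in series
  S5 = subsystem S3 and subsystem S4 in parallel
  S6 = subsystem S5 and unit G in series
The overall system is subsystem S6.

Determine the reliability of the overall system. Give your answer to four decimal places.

0.9123

Series (C and D): 0.758000 × 0.784000 = 0.594272
Parallel (B and [0.594272]): 1 − (1 − 0.959000)(1 − 0.594272) = 0.983365
Series (A and [0.983365]): 0.900000 × 0.983365 = 0.885029
Series (E and F): 0.746000 × 0.819000 = 0.610974
Parallel ([0.885029] and [0.610974]): 1 − (1 − 0.885029)(1 − 0.610974) = 0.955273
Series ([0.955273] and G): 0.955273 × 0.955000 = 0.9123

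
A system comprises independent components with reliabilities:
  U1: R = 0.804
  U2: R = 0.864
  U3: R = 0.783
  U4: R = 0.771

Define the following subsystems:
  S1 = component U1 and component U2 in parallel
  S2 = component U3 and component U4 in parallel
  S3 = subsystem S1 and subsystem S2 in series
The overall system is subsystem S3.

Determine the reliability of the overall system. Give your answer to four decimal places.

Parallel (U1 and U2): 1 − (1 − 0.804000)(1 − 0.864000) = 0.973344
Parallel (U3 and U4): 1 − (1 − 0.783000)(1 − 0.771000) = 0.950307
Series ([0.973344] and [0.950307]): 0.973344 × 0.950307 = 0.9250

0.9250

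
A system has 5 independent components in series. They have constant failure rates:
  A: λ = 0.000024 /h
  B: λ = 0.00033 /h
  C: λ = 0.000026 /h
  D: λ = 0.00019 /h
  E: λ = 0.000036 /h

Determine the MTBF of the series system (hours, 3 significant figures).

1650

Series of exponential components: λ_sys = Σ λ_i
λ_sys = 0.000024 + 0.00033 + 0.000026 + 0.00019 + 0.000036 = 6.0600e-04 /h
MTBF = 1 / λ_sys = 1650 h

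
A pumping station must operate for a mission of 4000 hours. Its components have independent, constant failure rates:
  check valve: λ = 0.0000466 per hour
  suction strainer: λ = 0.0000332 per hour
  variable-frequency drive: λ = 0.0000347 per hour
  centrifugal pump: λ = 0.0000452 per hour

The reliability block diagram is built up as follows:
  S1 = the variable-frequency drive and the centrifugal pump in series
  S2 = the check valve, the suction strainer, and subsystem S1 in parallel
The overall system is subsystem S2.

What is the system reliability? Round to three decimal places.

0.994

R(check valve) = exp(−0.0000466 × 4000) = 0.82994
R(suction strainer) = exp(−0.0000332 × 4000) = 0.87564
R(variable-frequency drive) = exp(−0.0000347 × 4000) = 0.87040
R(centrifugal pump) = exp(−0.0000452 × 4000) = 0.83460
Series (variable-frequency drive and centrifugal pump): 0.87040 × 0.83460 = 0.72644
Parallel (check valve, suction strainer, and [0.72644]): 1 − (1 − 0.82994)(1 − 0.87564)(1 − 0.72644) = 0.994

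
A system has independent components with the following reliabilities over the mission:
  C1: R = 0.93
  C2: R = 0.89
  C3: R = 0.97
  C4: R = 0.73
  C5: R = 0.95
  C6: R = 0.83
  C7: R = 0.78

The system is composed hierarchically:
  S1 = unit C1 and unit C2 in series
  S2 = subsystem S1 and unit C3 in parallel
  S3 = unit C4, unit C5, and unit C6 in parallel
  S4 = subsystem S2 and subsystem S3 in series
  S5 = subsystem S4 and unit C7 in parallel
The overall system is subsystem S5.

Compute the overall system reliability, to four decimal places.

Series (C1 and C2): 0.930000 × 0.890000 = 0.827700
Parallel ([0.827700] and C3): 1 − (1 − 0.827700)(1 − 0.970000) = 0.994831
Parallel (C4, C5, and C6): 1 − (1 − 0.730000)(1 − 0.950000)(1 − 0.830000) = 0.997705
Series ([0.994831] and [0.997705]): 0.994831 × 0.997705 = 0.992548
Parallel ([0.992548] and C7): 1 − (1 − 0.992548)(1 − 0.780000) = 0.9984

0.9984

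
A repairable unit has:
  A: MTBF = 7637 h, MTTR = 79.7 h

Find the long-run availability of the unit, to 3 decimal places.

0.990

A(A) = MTBF/(MTBF+MTTR) = 7637/(7637+79.7) = 0.990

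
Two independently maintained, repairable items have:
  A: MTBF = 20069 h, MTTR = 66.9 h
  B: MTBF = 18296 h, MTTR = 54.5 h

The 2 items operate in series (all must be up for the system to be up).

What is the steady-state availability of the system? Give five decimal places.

0.99372

A(A) = MTBF/(MTBF+MTTR) = 20069/(20069+66.9) = 0.996678
A(B) = MTBF/(MTBF+MTTR) = 18296/(18296+54.5) = 0.997030
Series availability: 0.996678 × 0.997030 = 0.99372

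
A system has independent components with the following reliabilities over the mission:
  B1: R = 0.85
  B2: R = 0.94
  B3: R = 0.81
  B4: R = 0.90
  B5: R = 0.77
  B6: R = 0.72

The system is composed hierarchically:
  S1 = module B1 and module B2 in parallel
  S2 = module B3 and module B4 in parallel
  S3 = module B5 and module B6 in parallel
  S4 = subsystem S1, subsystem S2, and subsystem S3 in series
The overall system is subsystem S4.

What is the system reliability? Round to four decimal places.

Parallel (B1 and B2): 1 − (1 − 0.850000)(1 − 0.940000) = 0.991000
Parallel (B3 and B4): 1 − (1 − 0.810000)(1 − 0.900000) = 0.981000
Parallel (B5 and B6): 1 − (1 − 0.770000)(1 − 0.720000) = 0.935600
Series ([0.991000], [0.981000], and [0.935600]): 0.991000 × 0.981000 × 0.935600 = 0.9096

0.9096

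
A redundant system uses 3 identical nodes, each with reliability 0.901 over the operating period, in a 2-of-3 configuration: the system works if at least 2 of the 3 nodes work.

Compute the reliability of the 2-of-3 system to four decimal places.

R = Σ_{i=2}^{3} C(3,i) p^i (1−p)^{3−i} with p = 0.901
C(3,2)·0.901^2·0.099^1 = 0.241105
C(3,3)·0.901^3·0.099^0 = 0.731433
Sum = 0.9725

0.9725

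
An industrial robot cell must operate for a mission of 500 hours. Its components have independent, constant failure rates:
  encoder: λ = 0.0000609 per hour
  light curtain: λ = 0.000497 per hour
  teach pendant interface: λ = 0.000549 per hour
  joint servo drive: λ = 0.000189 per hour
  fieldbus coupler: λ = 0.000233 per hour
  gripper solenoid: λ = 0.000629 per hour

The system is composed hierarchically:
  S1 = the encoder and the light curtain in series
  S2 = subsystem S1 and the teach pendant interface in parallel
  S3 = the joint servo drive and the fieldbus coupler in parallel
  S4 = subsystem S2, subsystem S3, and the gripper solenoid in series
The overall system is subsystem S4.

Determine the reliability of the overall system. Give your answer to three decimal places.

R(encoder) = exp(−0.0000609 × 500) = 0.97001
R(light curtain) = exp(−0.000497 × 500) = 0.77997
R(teach pendant interface) = exp(−0.000549 × 500) = 0.75995
R(joint servo drive) = exp(−0.000189 × 500) = 0.90983
R(fieldbus coupler) = exp(−0.000233 × 500) = 0.89003
R(gripper solenoid) = exp(−0.000629 × 500) = 0.73015
Series (encoder and light curtain): 0.97001 × 0.77997 = 0.75658
Parallel ([0.75658] and teach pendant interface): 1 − (1 − 0.75658)(1 − 0.75995) = 0.94157
Parallel (joint servo drive and fieldbus coupler): 1 − (1 − 0.90983)(1 − 0.89003) = 0.99008
Series ([0.94157], [0.99008], and gripper solenoid): 0.94157 × 0.99008 × 0.73015 = 0.681

0.681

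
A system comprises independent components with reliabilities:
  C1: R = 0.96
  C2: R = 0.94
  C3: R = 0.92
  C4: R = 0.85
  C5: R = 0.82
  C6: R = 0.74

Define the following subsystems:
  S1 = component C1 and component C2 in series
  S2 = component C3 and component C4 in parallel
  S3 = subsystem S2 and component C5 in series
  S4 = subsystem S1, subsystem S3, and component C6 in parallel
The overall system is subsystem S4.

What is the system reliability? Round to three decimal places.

Series (C1 and C2): 0.96000 × 0.94000 = 0.90240
Parallel (C3 and C4): 1 − (1 − 0.92000)(1 − 0.85000) = 0.98800
Series ([0.98800] and C5): 0.98800 × 0.82000 = 0.81016
Parallel ([0.90240], [0.81016], and C6): 1 − (1 − 0.90240)(1 − 0.81016)(1 − 0.74000) = 0.995

0.995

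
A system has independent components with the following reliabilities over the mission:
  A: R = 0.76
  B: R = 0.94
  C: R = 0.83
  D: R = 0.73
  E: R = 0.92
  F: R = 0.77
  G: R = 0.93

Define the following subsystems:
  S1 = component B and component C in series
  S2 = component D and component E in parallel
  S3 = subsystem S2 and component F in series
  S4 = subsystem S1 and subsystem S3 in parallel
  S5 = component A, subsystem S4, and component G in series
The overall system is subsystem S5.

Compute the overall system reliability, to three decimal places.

Series (B and C): 0.94000 × 0.83000 = 0.78020
Parallel (D and E): 1 − (1 − 0.73000)(1 − 0.92000) = 0.97840
Series ([0.97840] and F): 0.97840 × 0.77000 = 0.75337
Parallel ([0.78020] and [0.75337]): 1 − (1 − 0.78020)(1 − 0.75337) = 0.94579
Series (A, [0.94579], and G): 0.76000 × 0.94579 × 0.93000 = 0.668

0.668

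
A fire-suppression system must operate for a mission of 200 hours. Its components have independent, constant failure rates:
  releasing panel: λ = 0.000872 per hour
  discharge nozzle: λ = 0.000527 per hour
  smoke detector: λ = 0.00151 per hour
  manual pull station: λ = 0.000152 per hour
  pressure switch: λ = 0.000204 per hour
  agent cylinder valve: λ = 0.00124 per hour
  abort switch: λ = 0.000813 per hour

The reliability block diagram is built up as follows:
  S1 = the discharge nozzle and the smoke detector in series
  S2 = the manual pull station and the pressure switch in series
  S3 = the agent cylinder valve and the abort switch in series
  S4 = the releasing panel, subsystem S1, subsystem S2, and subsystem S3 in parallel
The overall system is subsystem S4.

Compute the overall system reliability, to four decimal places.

R(releasing panel) = exp(−0.000872 × 200) = 0.839961
R(discharge nozzle) = exp(−0.000527 × 200) = 0.899964
R(smoke detector) = exp(−0.00151 × 200) = 0.739338
R(manual pull station) = exp(−0.000152 × 200) = 0.970057
R(pressure switch) = exp(−0.000204 × 200) = 0.960021
R(agent cylinder valve) = exp(−0.00124 × 200) = 0.780360
R(abort switch) = exp(−0.000813 × 200) = 0.849931
Series (discharge nozzle and smoke detector): 0.899964 × 0.739338 = 0.665378
Series (manual pull station and pressure switch): 0.970057 × 0.960021 = 0.931275
Series (agent cylinder valve and abort switch): 0.780360 × 0.849931 = 0.663252
Parallel (releasing panel, [0.665378], [0.931275], and [0.663252]): 1 − (1 − 0.839961)(1 − 0.665378)(1 − 0.931275)(1 − 0.663252) = 0.9988

0.9988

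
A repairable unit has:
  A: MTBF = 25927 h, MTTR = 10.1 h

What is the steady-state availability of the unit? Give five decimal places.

A(A) = MTBF/(MTBF+MTTR) = 25927/(25927+10.1) = 0.99961

0.99961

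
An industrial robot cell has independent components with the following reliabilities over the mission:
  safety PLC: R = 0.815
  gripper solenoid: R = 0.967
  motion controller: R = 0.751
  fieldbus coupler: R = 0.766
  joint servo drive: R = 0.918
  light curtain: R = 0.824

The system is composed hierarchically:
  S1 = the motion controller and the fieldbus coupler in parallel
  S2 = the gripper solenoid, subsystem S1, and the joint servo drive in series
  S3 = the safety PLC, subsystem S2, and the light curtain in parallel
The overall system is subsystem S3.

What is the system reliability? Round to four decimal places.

0.9947

Parallel (motion controller and fieldbus coupler): 1 − (1 − 0.751000)(1 − 0.766000) = 0.941734
Series (gripper solenoid, [0.941734], and joint servo drive): 0.967000 × 0.941734 × 0.918000 = 0.835983
Parallel (safety PLC, [0.835983], and light curtain): 1 − (1 − 0.815000)(1 − 0.835983)(1 − 0.824000) = 0.9947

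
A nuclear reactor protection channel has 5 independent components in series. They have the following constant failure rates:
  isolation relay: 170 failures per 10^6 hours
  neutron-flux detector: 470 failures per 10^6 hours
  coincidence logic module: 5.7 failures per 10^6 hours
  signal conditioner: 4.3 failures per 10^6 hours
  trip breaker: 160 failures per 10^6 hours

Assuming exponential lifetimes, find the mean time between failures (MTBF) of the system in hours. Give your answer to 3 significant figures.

Series of exponential components: λ_sys = Σ λ_i
λ_sys = 0.00017 + 0.00047 + 0.0000057 + 0.0000043 + 0.00016 = 8.1000e-04 /h
MTBF = 1 / λ_sys = 1230 h

1230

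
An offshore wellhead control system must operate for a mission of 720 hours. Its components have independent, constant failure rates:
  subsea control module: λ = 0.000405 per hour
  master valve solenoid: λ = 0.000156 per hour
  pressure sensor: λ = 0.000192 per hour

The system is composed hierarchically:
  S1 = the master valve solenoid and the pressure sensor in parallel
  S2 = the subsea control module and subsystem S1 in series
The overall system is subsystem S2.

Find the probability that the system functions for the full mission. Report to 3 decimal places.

R(subsea control module) = exp(−0.000405 × 720) = 0.74707
R(master valve solenoid) = exp(−0.000156 × 720) = 0.89376
R(pressure sensor) = exp(−0.000192 × 720) = 0.87089
Parallel (master valve solenoid and pressure sensor): 1 − (1 − 0.89376)(1 − 0.87089) = 0.98628
Series (subsea control module and [0.98628]): 0.74707 × 0.98628 = 0.737

0.737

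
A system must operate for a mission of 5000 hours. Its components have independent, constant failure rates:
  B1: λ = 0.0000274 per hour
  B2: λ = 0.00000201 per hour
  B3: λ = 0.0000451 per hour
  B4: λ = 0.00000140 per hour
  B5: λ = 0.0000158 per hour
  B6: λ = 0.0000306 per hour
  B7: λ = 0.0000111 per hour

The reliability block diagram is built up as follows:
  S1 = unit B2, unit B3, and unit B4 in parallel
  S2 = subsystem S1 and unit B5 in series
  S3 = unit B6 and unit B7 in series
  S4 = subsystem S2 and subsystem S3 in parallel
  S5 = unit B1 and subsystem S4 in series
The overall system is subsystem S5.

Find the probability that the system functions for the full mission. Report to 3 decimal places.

0.860

R(B1) = exp(−0.0000274 × 5000) = 0.87197
R(B2) = exp(−0.00000201 × 5000) = 0.99000
R(B3) = exp(−0.0000451 × 5000) = 0.79812
R(B4) = exp(−0.00000140 × 5000) = 0.99302
R(B5) = exp(−0.0000158 × 5000) = 0.92404
R(B6) = exp(−0.0000306 × 5000) = 0.85813
R(B7) = exp(−0.0000111 × 5000) = 0.94601
Parallel (B2, B3, and B4): 1 − (1 − 0.99000)(1 − 0.79812)(1 − 0.99302) = 0.99999
Series ([0.99999] and B5): 0.99999 × 0.92404 = 0.92403
Series (B6 and B7): 0.85813 × 0.94601 = 0.81180
Parallel ([0.92403] and [0.81180]): 1 − (1 − 0.92403)(1 − 0.81180) = 0.98570
Series (B1 and [0.98570]): 0.87197 × 0.98570 = 0.860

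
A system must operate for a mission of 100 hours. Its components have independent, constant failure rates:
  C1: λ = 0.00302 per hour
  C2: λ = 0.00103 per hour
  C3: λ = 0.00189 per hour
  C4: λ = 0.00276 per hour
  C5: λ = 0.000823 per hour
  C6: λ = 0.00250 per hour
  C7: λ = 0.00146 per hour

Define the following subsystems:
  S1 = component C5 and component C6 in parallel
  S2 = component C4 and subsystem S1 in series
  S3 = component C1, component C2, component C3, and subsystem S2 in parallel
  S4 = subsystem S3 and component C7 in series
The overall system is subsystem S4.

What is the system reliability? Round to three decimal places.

0.863

R(C1) = exp(−0.00302 × 100) = 0.73934
R(C2) = exp(−0.00103 × 100) = 0.90213
R(C3) = exp(−0.00189 × 100) = 0.82779
R(C4) = exp(−0.00276 × 100) = 0.75881
R(C5) = exp(−0.000823 × 100) = 0.92100
R(C6) = exp(−0.00250 × 100) = 0.77880
R(C7) = exp(−0.00146 × 100) = 0.86416
Parallel (C5 and C6): 1 − (1 − 0.92100)(1 − 0.77880) = 0.98253
Series (C4 and [0.98253]): 0.75881 × 0.98253 = 0.74555
Parallel (C1, C2, C3, and [0.74555]): 1 − (1 − 0.73934)(1 − 0.90213)(1 − 0.82779)(1 − 0.74555) = 0.99888
Series ([0.99888] and C7): 0.99888 × 0.86416 = 0.863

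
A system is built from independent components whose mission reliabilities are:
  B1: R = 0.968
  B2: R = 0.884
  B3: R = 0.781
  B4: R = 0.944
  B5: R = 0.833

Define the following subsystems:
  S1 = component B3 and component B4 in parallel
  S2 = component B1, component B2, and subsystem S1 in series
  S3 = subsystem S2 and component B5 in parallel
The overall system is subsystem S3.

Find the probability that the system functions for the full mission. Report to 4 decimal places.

Parallel (B3 and B4): 1 − (1 − 0.781000)(1 − 0.944000) = 0.987736
Series (B1, B2, and [0.987736]): 0.968000 × 0.884000 × 0.987736 = 0.845218
Parallel ([0.845218] and B5): 1 − (1 − 0.845218)(1 − 0.833000) = 0.9742

0.9742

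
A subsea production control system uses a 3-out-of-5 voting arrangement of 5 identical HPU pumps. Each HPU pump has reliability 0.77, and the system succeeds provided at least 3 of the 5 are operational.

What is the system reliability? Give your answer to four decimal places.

R = Σ_{i=3}^{5} C(5,i) p^i (1−p)^{5−i} with p = 0.77
C(5,3)·0.77^3·0.23^2 = 0.241506
C(5,4)·0.77^4·0.23^1 = 0.404260
C(5,5)·0.77^5·0.23^0 = 0.270678
Sum = 0.9164

0.9164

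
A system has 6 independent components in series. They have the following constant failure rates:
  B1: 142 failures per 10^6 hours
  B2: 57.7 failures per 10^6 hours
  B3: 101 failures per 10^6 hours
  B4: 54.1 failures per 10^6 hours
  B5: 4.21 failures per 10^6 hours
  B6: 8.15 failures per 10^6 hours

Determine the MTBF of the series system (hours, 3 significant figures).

2720

Series of exponential components: λ_sys = Σ λ_i
λ_sys = 0.000142 + 0.0000577 + 0.000101 + 0.0000541 + 0.00000421 + 0.00000815 = 3.6716e-04 /h
MTBF = 1 / λ_sys = 2720 h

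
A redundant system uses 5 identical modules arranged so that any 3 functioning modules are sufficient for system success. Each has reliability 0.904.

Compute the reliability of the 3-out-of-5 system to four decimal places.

0.9924

R = Σ_{i=3}^{5} C(5,i) p^i (1−p)^{5−i} with p = 0.904
C(5,3)·0.904^3·0.096^2 = 0.068084
C(5,4)·0.904^4·0.096^1 = 0.320564
C(5,5)·0.904^5·0.096^0 = 0.603729
Sum = 0.9924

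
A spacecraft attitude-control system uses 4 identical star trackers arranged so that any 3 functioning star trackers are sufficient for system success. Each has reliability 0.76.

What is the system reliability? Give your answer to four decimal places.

0.7550

R = Σ_{i=3}^{4} C(4,i) p^i (1−p)^{4−i} with p = 0.76
C(4,3)·0.76^3·0.24^1 = 0.421417
C(4,4)·0.76^4·0.24^0 = 0.333622
Sum = 0.7550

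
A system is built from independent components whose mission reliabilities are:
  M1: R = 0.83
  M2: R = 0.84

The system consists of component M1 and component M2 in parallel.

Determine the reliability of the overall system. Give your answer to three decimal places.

Parallel (M1 and M2): 1 − (1 − 0.83000)(1 − 0.84000) = 0.973

0.973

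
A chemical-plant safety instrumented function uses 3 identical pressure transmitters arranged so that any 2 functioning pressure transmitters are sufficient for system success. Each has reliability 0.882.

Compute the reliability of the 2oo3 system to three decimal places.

R = Σ_{i=2}^{3} C(3,i) p^i (1−p)^{3−i} with p = 0.882
C(3,2)·0.882^2·0.118^1 = 0.27539
C(3,3)·0.882^3·0.118^0 = 0.68613
Sum = 0.962

0.962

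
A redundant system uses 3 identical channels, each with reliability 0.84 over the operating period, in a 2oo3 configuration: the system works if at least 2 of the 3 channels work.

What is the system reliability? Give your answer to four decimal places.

R = Σ_{i=2}^{3} C(3,i) p^i (1−p)^{3−i} with p = 0.84
C(3,2)·0.84^2·0.16^1 = 0.338688
C(3,3)·0.84^3·0.16^0 = 0.592704
Sum = 0.9314

0.9314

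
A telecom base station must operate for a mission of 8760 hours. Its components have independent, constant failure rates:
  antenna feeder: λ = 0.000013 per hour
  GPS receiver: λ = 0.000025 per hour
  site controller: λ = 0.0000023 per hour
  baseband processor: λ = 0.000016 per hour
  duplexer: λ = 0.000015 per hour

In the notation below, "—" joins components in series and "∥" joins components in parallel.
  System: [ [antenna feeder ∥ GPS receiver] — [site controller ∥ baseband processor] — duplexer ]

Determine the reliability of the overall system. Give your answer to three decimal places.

R(antenna feeder) = exp(−0.000013 × 8760) = 0.89237
R(GPS receiver) = exp(−0.000025 × 8760) = 0.80332
R(site controller) = exp(−0.0000023 × 8760) = 0.98005
R(baseband processor) = exp(−0.000016 × 8760) = 0.86922
R(duplexer) = exp(−0.000015 × 8760) = 0.87687
Parallel (antenna feeder and GPS receiver): 1 − (1 − 0.89237)(1 − 0.80332) = 0.97883
Parallel (site controller and baseband processor): 1 − (1 − 0.98005)(1 − 0.86922) = 0.99739
Series ([0.97883], [0.99739], and duplexer): 0.97883 × 0.99739 × 0.87687 = 0.856

0.856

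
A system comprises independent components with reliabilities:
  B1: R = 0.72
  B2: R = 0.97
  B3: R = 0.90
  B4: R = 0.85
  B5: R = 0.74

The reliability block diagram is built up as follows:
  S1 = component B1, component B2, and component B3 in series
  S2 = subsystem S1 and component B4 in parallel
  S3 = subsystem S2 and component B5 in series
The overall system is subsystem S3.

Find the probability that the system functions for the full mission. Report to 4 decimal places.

Series (B1, B2, and B3): 0.720000 × 0.970000 × 0.900000 = 0.628560
Parallel ([0.628560] and B4): 1 − (1 − 0.628560)(1 − 0.850000) = 0.944284
Series ([0.944284] and B5): 0.944284 × 0.740000 = 0.6988

0.6988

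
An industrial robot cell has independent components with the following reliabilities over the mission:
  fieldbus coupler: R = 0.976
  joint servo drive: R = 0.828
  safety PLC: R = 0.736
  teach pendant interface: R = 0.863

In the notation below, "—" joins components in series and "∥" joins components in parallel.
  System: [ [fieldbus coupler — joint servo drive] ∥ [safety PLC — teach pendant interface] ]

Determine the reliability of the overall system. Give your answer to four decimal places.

0.9300

Series (fieldbus coupler and joint servo drive): 0.976000 × 0.828000 = 0.808128
Series (safety PLC and teach pendant interface): 0.736000 × 0.863000 = 0.635168
Parallel ([0.808128] and [0.635168]): 1 − (1 − 0.808128)(1 − 0.635168) = 0.9300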